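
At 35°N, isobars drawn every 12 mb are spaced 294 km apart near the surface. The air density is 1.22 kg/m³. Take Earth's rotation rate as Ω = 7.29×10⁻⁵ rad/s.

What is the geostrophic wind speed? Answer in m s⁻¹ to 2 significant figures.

Coriolis parameter at 35°N:
f = 2Ω sin φ = 2 × 7.29×10⁻⁵ × sin 35° = 8.36×10⁻⁵ s⁻¹
Pressure gradient: |∂P/∂n| = 1200 Pa / 294000 m = 4.08×10⁻³ Pa/m
Geostrophic balance (pressure-gradient force = Coriolis force):
V_g = (1/(fρ)) |∂P/∂n| = 4.08×10⁻³ / (8.36×10⁻⁵ × 1.22) = 40.0 m/s

40 m s⁻¹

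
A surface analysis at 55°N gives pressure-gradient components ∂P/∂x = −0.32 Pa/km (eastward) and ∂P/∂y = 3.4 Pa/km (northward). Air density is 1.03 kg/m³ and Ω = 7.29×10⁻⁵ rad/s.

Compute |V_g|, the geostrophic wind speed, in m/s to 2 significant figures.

Coriolis parameter at 55°N:
f = 2Ω sin φ = 2 × 7.29×10⁻⁵ × sin 55° = 1.19×10⁻⁴ s⁻¹
Component geostrophic relations (x east, y north):
u_g = −(1/(fρ)) ∂P/∂y,  v_g = (1/(fρ)) ∂P/∂x
u_g = −(3.4×10⁻³)/(1.19×10⁻⁴ × 1.03) = −27.6 m/s;  v_g = (−0.32×10⁻³)/(1.19×10⁻⁴ × 1.03) = −2.60 m/s
|V_g| = √(u_g² + v_g²) = 27.8 m/s

28 m/s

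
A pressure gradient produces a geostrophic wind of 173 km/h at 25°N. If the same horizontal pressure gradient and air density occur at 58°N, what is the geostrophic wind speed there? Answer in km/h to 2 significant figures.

86 km/h

With the same pressure gradient and density, V_g ∝ 1/f ∝ 1/sin φ.
V₂ = V₁ · sin φ₁ / sin φ₂ = 173 × sin 25° / sin 58°
V₂ = 173 × 0.4226/0.8480 = 86 km/h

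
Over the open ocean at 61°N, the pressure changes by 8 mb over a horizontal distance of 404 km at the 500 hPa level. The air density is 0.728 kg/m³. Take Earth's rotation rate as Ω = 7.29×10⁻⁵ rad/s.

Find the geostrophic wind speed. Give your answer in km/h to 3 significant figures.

Coriolis parameter at 61°N:
f = 2Ω sin φ = 2 × 7.29×10⁻⁵ × sin 61° = 1.28×10⁻⁴ s⁻¹
Pressure gradient: |∂P/∂n| = 800 Pa / 404000 m = 1.98×10⁻³ Pa/m
Geostrophic balance (pressure-gradient force = Coriolis force):
V_g = (1/(fρ)) |∂P/∂n| = 1.98×10⁻³ / (1.28×10⁻⁴ × 0.728) = 21.3 m/s
Converting: 21.3 m/s × 3.6 = 76.8 km/h

76.8 km/h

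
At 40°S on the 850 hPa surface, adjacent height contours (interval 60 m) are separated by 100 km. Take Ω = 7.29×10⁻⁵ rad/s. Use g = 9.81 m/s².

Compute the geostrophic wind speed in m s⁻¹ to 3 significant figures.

Coriolis parameter at 40°S:
f = 2Ω sin φ = 2 × 7.29×10⁻⁵ × sin 40° = 9.37×10⁻⁵ s⁻¹
Height gradient: |∂Z/∂n| = 60 m / 100000 m = 6.00×10⁻⁴
On a pressure surface, geostrophic balance gives V_g = (g/f)|∂Z/∂n|:
V_g = 9.81 × 6.00×10⁻⁴ / 9.37×10⁻⁵ = 62.8 m/s

62.8 m s⁻¹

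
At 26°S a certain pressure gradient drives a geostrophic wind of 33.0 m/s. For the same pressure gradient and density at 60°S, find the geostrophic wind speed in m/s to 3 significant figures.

16.7 m/s

With the same pressure gradient and density, V_g ∝ 1/f ∝ 1/sin φ.
V₂ = V₁ · sin φ₁ / sin φ₂ = 33.0 × sin 26° / sin 60°
V₂ = 33.0 × 0.4384/0.8660 = 16.7 m/s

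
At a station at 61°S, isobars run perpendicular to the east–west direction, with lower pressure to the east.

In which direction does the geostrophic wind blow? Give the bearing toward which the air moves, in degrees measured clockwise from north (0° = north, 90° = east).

000°

The pressure-gradient force points toward the east (bearing 090°).
Geostrophic balance: in the Southern Hemisphere the Coriolis force deflects motion to the left, so the geostrophic wind blows 90° to the left of the pressure-gradient force (low pressure on the right).
Rotating 090° by 90° counterclockwise gives 000° — the wind blows toward the north.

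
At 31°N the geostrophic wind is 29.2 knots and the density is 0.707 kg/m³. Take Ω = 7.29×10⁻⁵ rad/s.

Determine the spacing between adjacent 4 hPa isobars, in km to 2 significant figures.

Coriolis parameter at 31°N:
f = 2Ω sin φ = 2 × 7.29×10⁻⁵ × sin 31° = 7.51×10⁻⁵ s⁻¹
Wind speed in SI: 29.2 knots = 15.0 m/s
Geostrophic balance rearranged: |∂P/∂n| = f ρ V_g
|∂P/∂n| = 7.51×10⁻⁵ × 0.707 × 15.0 = 7.98×10⁻⁴ Pa/m
Isobar spacing: Δn = ΔP/|∂P/∂n| = 400 Pa / 7.98×10⁻⁴ Pa/m = 501560 m ≈ 500 km

500 km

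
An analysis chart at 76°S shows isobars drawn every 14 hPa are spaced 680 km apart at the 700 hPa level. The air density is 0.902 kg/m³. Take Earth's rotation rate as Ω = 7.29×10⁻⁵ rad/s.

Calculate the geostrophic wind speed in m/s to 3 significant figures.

Coriolis parameter at 76°S:
f = 2Ω sin φ = 2 × 7.29×10⁻⁵ × sin 76° = 1.41×10⁻⁴ s⁻¹
Pressure gradient: |∂P/∂n| = 1400 Pa / 680000 m = 2.06×10⁻³ Pa/m
Geostrophic balance (pressure-gradient force = Coriolis force):
V_g = (1/(fρ)) |∂P/∂n| = 2.06×10⁻³ / (1.41×10⁻⁴ × 0.902) = 16.1 m/s

16.1 m/s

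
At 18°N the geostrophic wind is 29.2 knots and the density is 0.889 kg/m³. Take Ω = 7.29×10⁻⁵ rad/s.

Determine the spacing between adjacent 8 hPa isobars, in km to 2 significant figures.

Coriolis parameter at 18°N:
f = 2Ω sin φ = 2 × 7.29×10⁻⁵ × sin 18° = 4.51×10⁻⁵ s⁻¹
Wind speed in SI: 29.2 knots = 15.0 m/s
Geostrophic balance rearranged: |∂P/∂n| = f ρ V_g
|∂P/∂n| = 4.51×10⁻⁵ × 0.889 × 15.0 = 6.02×10⁻⁴ Pa/m
Isobar spacing: Δn = ΔP/|∂P/∂n| = 800 Pa / 6.02×10⁻⁴ Pa/m = 1329620 m ≈ 1300 km

1300 km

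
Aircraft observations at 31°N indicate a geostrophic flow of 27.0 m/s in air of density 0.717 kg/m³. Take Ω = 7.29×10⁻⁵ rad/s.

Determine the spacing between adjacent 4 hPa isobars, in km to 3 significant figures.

275 km

Coriolis parameter at 31°N:
f = 2Ω sin φ = 2 × 7.29×10⁻⁵ × sin 31° = 7.51×10⁻⁵ s⁻¹
Geostrophic balance rearranged: |∂P/∂n| = f ρ V_g
|∂P/∂n| = 7.51×10⁻⁵ × 0.717 × 27.0 = 1.45×10⁻³ Pa/m
Isobar spacing: Δn = ΔP/|∂P/∂n| = 400 Pa / 1.45×10⁻³ Pa/m = 275157 m ≈ 275 km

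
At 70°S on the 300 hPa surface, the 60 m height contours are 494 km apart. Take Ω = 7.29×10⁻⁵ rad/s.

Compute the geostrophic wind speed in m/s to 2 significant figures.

Coriolis parameter at 70°S:
f = 2Ω sin φ = 2 × 7.29×10⁻⁵ × sin 70° = 1.37×10⁻⁴ s⁻¹
Height gradient: |∂Z/∂n| = 60 m / 494000 m = 1.21×10⁻⁴
On a pressure surface, geostrophic balance gives V_g = (g/f)|∂Z/∂n|:
V_g = 9.81 × 1.21×10⁻⁴ / 1.37×10⁻⁴ = 8.70 m/s

8.7 m/s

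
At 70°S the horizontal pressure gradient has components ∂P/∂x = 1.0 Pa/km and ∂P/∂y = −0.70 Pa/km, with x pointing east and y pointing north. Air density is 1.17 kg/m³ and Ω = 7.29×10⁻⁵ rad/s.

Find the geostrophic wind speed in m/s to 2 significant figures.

Coriolis parameter at 70°S:
f = 2Ω sin φ = 2 × 7.29×10⁻⁵ × sin 70° = 1.37×10⁻⁴ s⁻¹
In the Southern Hemisphere f is negative: f = −1.37×10⁻⁴ s⁻¹.
Component geostrophic relations (x east, y north):
u_g = −(1/(fρ)) ∂P/∂y,  v_g = (1/(fρ)) ∂P/∂x
u_g = −(−0.70×10⁻³)/(−1.37×10⁻⁴ × 1.17) = −4.37 m/s;  v_g = (1.0×10⁻³)/(−1.37×10⁻⁴ × 1.17) = −6.24 m/s
|V_g| = √(u_g² + v_g²) = 7.61 m/s

7.6 m/s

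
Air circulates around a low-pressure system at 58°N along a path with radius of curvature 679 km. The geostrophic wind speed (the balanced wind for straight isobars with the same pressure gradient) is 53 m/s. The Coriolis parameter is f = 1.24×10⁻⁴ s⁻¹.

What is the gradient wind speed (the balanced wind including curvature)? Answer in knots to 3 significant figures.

71.7 knots

Around a low, centrifugal force acts outward with Coriolis, so pressure-gradient force balances both:
(1/ρ)|∂P/∂n| = fV + V²/R  →  V² + fR·V − fR·V_g = 0
With fR = 1.24×10⁻⁴ × 679×10³ m = 84.2 m/s:
V = [−fR + √((fR)² + 4 fR V_g)]/2 = [−84.2 + √(84.2² + 4×84.2×53)]/2 = 36.9 m/s
Subgeostrophic (V < V_g = 53 m/s), as expected around a low.
Converting: 36.9 m/s × 1.944 = 71.7 knots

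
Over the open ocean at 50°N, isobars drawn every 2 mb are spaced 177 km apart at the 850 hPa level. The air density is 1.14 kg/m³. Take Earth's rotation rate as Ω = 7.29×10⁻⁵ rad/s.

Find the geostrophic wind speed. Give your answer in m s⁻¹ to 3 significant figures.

8.87 m s⁻¹

Coriolis parameter at 50°N:
f = 2Ω sin φ = 2 × 7.29×10⁻⁵ × sin 50° = 1.12×10⁻⁴ s⁻¹
Pressure gradient: |∂P/∂n| = 200 Pa / 177000 m = 1.13×10⁻³ Pa/m
Geostrophic balance (pressure-gradient force = Coriolis force):
V_g = (1/(fρ)) |∂P/∂n| = 1.13×10⁻³ / (1.12×10⁻⁴ × 1.14) = 8.87 m/s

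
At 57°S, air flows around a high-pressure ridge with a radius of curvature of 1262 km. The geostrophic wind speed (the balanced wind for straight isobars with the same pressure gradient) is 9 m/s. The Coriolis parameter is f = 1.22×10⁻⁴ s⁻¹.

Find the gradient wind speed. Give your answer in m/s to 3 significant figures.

Around a high, pressure-gradient force acts outward with centrifugal, so Coriolis balances both:
fV = (1/ρ)|∂P/∂n| + V²/R  →  V² − fR·V + fR·V_g = 0
With fR = 1.22×10⁻⁴ × 1262×10³ m = 154 m/s:
V = [fR − √((fR)² − 4 fR V_g)]/2 = [154 − √(154² − 4×154×9)]/2 = 9.6 m/s
Supergeostrophic (V > V_g = 9 m/s), as expected around a high.

9.60 m/s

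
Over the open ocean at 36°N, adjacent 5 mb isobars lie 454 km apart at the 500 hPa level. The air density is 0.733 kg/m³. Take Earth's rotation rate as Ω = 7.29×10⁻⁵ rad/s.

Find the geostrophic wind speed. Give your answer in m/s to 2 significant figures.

18 m/s

Coriolis parameter at 36°N:
f = 2Ω sin φ = 2 × 7.29×10⁻⁵ × sin 36° = 8.57×10⁻⁵ s⁻¹
Pressure gradient: |∂P/∂n| = 500 Pa / 454000 m = 1.10×10⁻³ Pa/m
Geostrophic balance (pressure-gradient force = Coriolis force):
V_g = (1/(fρ)) |∂P/∂n| = 1.10×10⁻³ / (8.57×10⁻⁵ × 0.733) = 17.5 m/s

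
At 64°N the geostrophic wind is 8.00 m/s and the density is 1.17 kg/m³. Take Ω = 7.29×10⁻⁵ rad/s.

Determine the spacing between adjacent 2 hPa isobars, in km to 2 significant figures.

Coriolis parameter at 64°N:
f = 2Ω sin φ = 2 × 7.29×10⁻⁵ × sin 64° = 1.31×10⁻⁴ s⁻¹
Geostrophic balance rearranged: |∂P/∂n| = f ρ V_g
|∂P/∂n| = 1.31×10⁻⁴ × 1.17 × 8.00 = 1.23×10⁻³ Pa/m
Isobar spacing: Δn = ΔP/|∂P/∂n| = 200 Pa / 1.23×10⁻³ Pa/m = 163056 m ≈ 160 km

160 km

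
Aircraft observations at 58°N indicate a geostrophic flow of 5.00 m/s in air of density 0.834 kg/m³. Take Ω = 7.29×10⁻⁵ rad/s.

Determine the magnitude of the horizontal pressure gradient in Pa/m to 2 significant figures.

5.2×10⁻⁴ Pa/m

Coriolis parameter at 58°N:
f = 2Ω sin φ = 2 × 7.29×10⁻⁵ × sin 58° = 1.24×10⁻⁴ s⁻¹
Geostrophic balance rearranged: |∂P/∂n| = f ρ V_g
|∂P/∂n| = 1.24×10⁻⁴ × 0.834 × 5.00 = 5.16×10⁻⁴ Pa/m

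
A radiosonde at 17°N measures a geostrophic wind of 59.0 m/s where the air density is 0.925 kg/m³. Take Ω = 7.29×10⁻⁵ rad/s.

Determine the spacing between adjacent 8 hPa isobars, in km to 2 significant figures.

340 km

Coriolis parameter at 17°N:
f = 2Ω sin φ = 2 × 7.29×10⁻⁵ × sin 17° = 4.26×10⁻⁵ s⁻¹
Geostrophic balance rearranged: |∂P/∂n| = f ρ V_g
|∂P/∂n| = 4.26×10⁻⁵ × 0.925 × 59.0 = 2.33×10⁻³ Pa/m
Isobar spacing: Δn = ΔP/|∂P/∂n| = 800 Pa / 2.33×10⁻³ Pa/m = 343877 m ≈ 340 km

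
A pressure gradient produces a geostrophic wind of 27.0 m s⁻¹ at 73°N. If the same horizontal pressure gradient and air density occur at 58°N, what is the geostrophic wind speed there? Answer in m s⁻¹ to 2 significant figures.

With the same pressure gradient and density, V_g ∝ 1/f ∝ 1/sin φ.
V₂ = V₁ · sin φ₁ / sin φ₂ = 27.0 × sin 73° / sin 58°
V₂ = 27.0 × 0.9563/0.8480 = 30 m s⁻¹

30 m s⁻¹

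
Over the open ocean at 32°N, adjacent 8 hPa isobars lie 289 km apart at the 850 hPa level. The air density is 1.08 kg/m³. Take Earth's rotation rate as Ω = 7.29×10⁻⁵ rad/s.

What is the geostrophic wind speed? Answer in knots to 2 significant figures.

64 knots

Coriolis parameter at 32°N:
f = 2Ω sin φ = 2 × 7.29×10⁻⁵ × sin 32° = 7.73×10⁻⁵ s⁻¹
Pressure gradient: |∂P/∂n| = 800 Pa / 289000 m = 2.77×10⁻³ Pa/m
Geostrophic balance (pressure-gradient force = Coriolis force):
V_g = (1/(fρ)) |∂P/∂n| = 2.77×10⁻³ / (7.73×10⁻⁵ × 1.08) = 33.2 m/s
Converting: 33.2 m/s × 1.944 = 64 knots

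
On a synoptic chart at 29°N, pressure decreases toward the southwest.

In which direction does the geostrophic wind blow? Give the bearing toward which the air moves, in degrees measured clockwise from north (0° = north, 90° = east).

The pressure-gradient force points toward the southwest (bearing 225°).
Geostrophic balance: in the Northern Hemisphere the Coriolis force deflects motion to the right, so the geostrophic wind blows 90° to the right of the pressure-gradient force (low pressure on the left).
Rotating 225° by 90° clockwise gives 315° — the wind blows toward the northwest.

315°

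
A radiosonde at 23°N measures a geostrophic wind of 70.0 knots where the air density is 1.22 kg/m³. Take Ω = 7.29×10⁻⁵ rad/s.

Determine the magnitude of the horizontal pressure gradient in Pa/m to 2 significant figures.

Coriolis parameter at 23°N:
f = 2Ω sin φ = 2 × 7.29×10⁻⁵ × sin 23° = 5.70×10⁻⁵ s⁻¹
Wind speed in SI: 70.0 knots = 36.0 m/s
Geostrophic balance rearranged: |∂P/∂n| = f ρ V_g
|∂P/∂n| = 5.70×10⁻⁵ × 1.22 × 36.0 = 2.50×10⁻³ Pa/m

2.5×10⁻³ Pa/m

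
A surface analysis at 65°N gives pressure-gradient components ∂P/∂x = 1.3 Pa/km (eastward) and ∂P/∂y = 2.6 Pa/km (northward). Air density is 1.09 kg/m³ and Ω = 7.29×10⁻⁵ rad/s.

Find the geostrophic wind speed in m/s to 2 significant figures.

Coriolis parameter at 65°N:
f = 2Ω sin φ = 2 × 7.29×10⁻⁵ × sin 65° = 1.32×10⁻⁴ s⁻¹
Component geostrophic relations (x east, y north):
u_g = −(1/(fρ)) ∂P/∂y,  v_g = (1/(fρ)) ∂P/∂x
u_g = −(2.6×10⁻³)/(1.32×10⁻⁴ × 1.09) = −18.1 m/s;  v_g = (1.3×10⁻³)/(1.32×10⁻⁴ × 1.09) = 9.03 m/s
|V_g| = √(u_g² + v_g²) = 20.2 m/s

20 m/s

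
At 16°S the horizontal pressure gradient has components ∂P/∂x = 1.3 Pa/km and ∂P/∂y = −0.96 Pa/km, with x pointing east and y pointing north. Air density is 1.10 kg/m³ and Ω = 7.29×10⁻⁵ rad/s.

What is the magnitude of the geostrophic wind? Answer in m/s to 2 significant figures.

Coriolis parameter at 16°S:
f = 2Ω sin φ = 2 × 7.29×10⁻⁵ × sin 16° = 4.02×10⁻⁵ s⁻¹
In the Southern Hemisphere f is negative: f = −4.02×10⁻⁵ s⁻¹.
Component geostrophic relations (x east, y north):
u_g = −(1/(fρ)) ∂P/∂y,  v_g = (1/(fρ)) ∂P/∂x
u_g = −(−0.96×10⁻³)/(−4.02×10⁻⁵ × 1.10) = −21.7 m/s;  v_g = (1.3×10⁻³)/(−4.02×10⁻⁵ × 1.10) = −29.4 m/s
|V_g| = √(u_g² + v_g²) = 36.6 m/s

37 m/s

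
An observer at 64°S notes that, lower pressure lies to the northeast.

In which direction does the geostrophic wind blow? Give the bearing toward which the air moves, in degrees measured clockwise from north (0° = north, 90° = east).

The pressure-gradient force points toward the northeast (bearing 045°).
Geostrophic balance: in the Southern Hemisphere the Coriolis force deflects motion to the left, so the geostrophic wind blows 90° to the left of the pressure-gradient force (low pressure on the right).
Rotating 045° by 90° counterclockwise gives 315° — the wind blows toward the northwest.

315°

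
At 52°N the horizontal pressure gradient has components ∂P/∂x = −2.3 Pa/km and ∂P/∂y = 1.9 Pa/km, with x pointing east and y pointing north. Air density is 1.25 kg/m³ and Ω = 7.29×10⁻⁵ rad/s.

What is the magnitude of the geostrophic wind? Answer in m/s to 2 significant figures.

21 m/s

Coriolis parameter at 52°N:
f = 2Ω sin φ = 2 × 7.29×10⁻⁵ × sin 52° = 1.15×10⁻⁴ s⁻¹
Component geostrophic relations (x east, y north):
u_g = −(1/(fρ)) ∂P/∂y,  v_g = (1/(fρ)) ∂P/∂x
u_g = −(1.9×10⁻³)/(1.15×10⁻⁴ × 1.25) = −13.2 m/s;  v_g = (−2.3×10⁻³)/(1.15×10⁻⁴ × 1.25) = −16.0 m/s
|V_g| = √(u_g² + v_g²) = 20.8 m/s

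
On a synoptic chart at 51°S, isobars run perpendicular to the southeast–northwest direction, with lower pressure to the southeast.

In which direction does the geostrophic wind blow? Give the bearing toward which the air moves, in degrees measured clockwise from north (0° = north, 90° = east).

The pressure-gradient force points toward the southeast (bearing 135°).
Geostrophic balance: in the Southern Hemisphere the Coriolis force deflects motion to the left, so the geostrophic wind blows 90° to the left of the pressure-gradient force (low pressure on the right).
Rotating 135° by 90° counterclockwise gives 045° — the wind blows toward the northeast.

045°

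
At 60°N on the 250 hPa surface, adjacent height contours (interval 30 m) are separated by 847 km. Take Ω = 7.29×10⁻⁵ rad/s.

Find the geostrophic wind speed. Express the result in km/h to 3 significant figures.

9.91 km/h

Coriolis parameter at 60°N:
f = 2Ω sin φ = 2 × 7.29×10⁻⁵ × sin 60° = 1.26×10⁻⁴ s⁻¹
Height gradient: |∂Z/∂n| = 30 m / 847000 m = 3.54×10⁻⁵
On a pressure surface, geostrophic balance gives V_g = (g/f)|∂Z/∂n|:
V_g = 9.81 × 3.54×10⁻⁵ / 1.26×10⁻⁴ = 2.75 m/s
Converting: 2.75 m/s × 3.6 = 9.91 km/h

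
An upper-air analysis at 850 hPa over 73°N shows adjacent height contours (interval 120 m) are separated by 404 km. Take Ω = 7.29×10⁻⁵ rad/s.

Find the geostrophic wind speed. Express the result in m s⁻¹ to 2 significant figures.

Coriolis parameter at 73°N:
f = 2Ω sin φ = 2 × 7.29×10⁻⁵ × sin 73° = 1.39×10⁻⁴ s⁻¹
Height gradient: |∂Z/∂n| = 120 m / 404000 m = 2.97×10⁻⁴
On a pressure surface, geostrophic balance gives V_g = (g/f)|∂Z/∂n|:
V_g = 9.81 × 2.97×10⁻⁴ / 1.39×10⁻⁴ = 20.9 m/s

21 m s⁻¹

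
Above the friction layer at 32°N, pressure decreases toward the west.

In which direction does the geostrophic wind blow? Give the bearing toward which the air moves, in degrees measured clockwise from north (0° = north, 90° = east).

The pressure-gradient force points toward the west (bearing 270°).
Geostrophic balance: in the Northern Hemisphere the Coriolis force deflects motion to the right, so the geostrophic wind blows 90° to the right of the pressure-gradient force (low pressure on the left).
Rotating 270° by 90° clockwise gives 000° — the wind blows toward the north.

000°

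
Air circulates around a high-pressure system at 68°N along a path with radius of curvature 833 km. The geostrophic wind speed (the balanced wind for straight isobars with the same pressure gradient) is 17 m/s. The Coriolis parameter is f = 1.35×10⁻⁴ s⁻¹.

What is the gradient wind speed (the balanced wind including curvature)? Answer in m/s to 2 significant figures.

Around a high, pressure-gradient force acts outward with centrifugal, so Coriolis balances both:
fV = (1/ρ)|∂P/∂n| + V²/R  →  V² − fR·V + fR·V_g = 0
With fR = 1.35×10⁻⁴ × 833×10³ m = 112 m/s:
V = [fR − √((fR)² − 4 fR V_g)]/2 = [112 − √(112² − 4×112×17)]/2 = 20.9 m/s
Supergeostrophic (V > V_g = 17 m/s), as expected around a high.

21 m/s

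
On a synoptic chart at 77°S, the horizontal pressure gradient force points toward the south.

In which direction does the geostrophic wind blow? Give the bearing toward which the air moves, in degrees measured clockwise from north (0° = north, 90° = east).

The pressure-gradient force points toward the south (bearing 180°).
Geostrophic balance: in the Southern Hemisphere the Coriolis force deflects motion to the left, so the geostrophic wind blows 90° to the left of the pressure-gradient force (low pressure on the right).
Rotating 180° by 90° counterclockwise gives 090° — the wind blows toward the east.

090°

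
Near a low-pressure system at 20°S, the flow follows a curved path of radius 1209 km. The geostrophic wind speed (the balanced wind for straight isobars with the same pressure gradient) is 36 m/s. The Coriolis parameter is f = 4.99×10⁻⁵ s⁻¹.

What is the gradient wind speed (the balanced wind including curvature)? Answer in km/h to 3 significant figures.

Around a low, centrifugal force acts outward with Coriolis, so pressure-gradient force balances both:
(1/ρ)|∂P/∂n| = fV + V²/R  →  V² + fR·V − fR·V_g = 0
With fR = 4.99×10⁻⁵ × 1209×10³ m = 60.3 m/s:
V = [−fR + √((fR)² + 4 fR V_g)]/2 = [−60.3 + √(60.3² + 4×60.3×36)]/2 = 25.3 m/s
Subgeostrophic (V < V_g = 36 m/s), as expected around a low.
Converting: 25.3 m/s × 3.6 = 91.3 km/h

91.3 km/h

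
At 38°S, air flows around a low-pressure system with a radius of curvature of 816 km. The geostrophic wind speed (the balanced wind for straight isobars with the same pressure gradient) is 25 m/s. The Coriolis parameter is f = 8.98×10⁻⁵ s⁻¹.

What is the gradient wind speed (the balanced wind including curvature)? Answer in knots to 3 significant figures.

38.3 knots

Around a low, centrifugal force acts outward with Coriolis, so pressure-gradient force balances both:
(1/ρ)|∂P/∂n| = fV + V²/R  →  V² + fR·V − fR·V_g = 0
With fR = 8.98×10⁻⁵ × 816×10³ m = 73.3 m/s:
V = [−fR + √((fR)² + 4 fR V_g)]/2 = [−73.3 + √(73.3² + 4×73.3×25)]/2 = 19.7 m/s
Subgeostrophic (V < V_g = 25 m/s), as expected around a low.
Converting: 19.7 m/s × 1.944 = 38.3 knots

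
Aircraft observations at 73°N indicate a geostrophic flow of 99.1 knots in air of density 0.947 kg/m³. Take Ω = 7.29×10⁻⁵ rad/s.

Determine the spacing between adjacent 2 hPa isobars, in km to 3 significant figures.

29.7 km

Coriolis parameter at 73°N:
f = 2Ω sin φ = 2 × 7.29×10⁻⁵ × sin 73° = 1.39×10⁻⁴ s⁻¹
Wind speed in SI: 99.1 knots = 51.0 m/s
Geostrophic balance rearranged: |∂P/∂n| = f ρ V_g
|∂P/∂n| = 1.39×10⁻⁴ × 0.947 × 51.0 = 6.73×10⁻³ Pa/m
Isobar spacing: Δn = ΔP/|∂P/∂n| = 200 Pa / 6.73×10⁻³ Pa/m = 29711 m ≈ 29.7 km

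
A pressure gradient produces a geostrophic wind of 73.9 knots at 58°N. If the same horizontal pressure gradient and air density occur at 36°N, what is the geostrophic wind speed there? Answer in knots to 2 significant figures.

With the same pressure gradient and density, V_g ∝ 1/f ∝ 1/sin φ.
V₂ = V₁ · sin φ₁ / sin φ₂ = 73.9 × sin 58° / sin 36°
V₂ = 73.9 × 0.8480/0.5878 = 110 knots

110 knots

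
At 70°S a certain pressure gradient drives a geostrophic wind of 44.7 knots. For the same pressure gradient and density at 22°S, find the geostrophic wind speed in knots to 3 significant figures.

With the same pressure gradient and density, V_g ∝ 1/f ∝ 1/sin φ.
V₂ = V₁ · sin φ₁ / sin φ₂ = 44.7 × sin 70° / sin 22°
V₂ = 44.7 × 0.9397/0.3746 = 112 knots

112 knots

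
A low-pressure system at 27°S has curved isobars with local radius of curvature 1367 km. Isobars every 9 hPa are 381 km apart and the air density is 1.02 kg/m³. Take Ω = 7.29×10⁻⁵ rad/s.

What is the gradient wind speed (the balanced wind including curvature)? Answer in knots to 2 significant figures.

Coriolis parameter at 27°S:
f = 2Ω sin φ = 2 × 7.29×10⁻⁵ × sin 27° = 6.62×10⁻⁵ s⁻¹
Pressure gradient: |∂P/∂n| = 900 Pa / 381000 m = 2.36×10⁻³ Pa/m
Geostrophic speed: V_g = |∂P/∂n|/(fρ) = 2.36×10⁻³/(6.62×10⁻⁵ × 1.02) = 35.0 m/s
Around a low, centrifugal force acts outward with Coriolis, so pressure-gradient force balances both:
(1/ρ)|∂P/∂n| = fV + V²/R  →  V² + fR·V − fR·V_g = 0
With fR = 6.62×10⁻⁵ × 1367×10³ m = 90.5 m/s:
V = [−fR + √((fR)² + 4 fR V_g)]/2 = [−90.5 + √(90.5² + 4×90.5×35)]/2 = 27 m/s
Subgeostrophic (V < V_g = 35 m/s), as expected around a low.
Converting: 27 m/s × 1.944 = 52 knots

52 knots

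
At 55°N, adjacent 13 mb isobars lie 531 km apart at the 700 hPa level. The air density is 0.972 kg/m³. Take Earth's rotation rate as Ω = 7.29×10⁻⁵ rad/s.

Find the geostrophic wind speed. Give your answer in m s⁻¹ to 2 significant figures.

21 m s⁻¹

Coriolis parameter at 55°N:
f = 2Ω sin φ = 2 × 7.29×10⁻⁵ × sin 55° = 1.19×10⁻⁴ s⁻¹
Pressure gradient: |∂P/∂n| = 1300 Pa / 531000 m = 2.45×10⁻³ Pa/m
Geostrophic balance (pressure-gradient force = Coriolis force):
V_g = (1/(fρ)) |∂P/∂n| = 2.45×10⁻³ / (1.19×10⁻⁴ × 0.972) = 21.1 m/s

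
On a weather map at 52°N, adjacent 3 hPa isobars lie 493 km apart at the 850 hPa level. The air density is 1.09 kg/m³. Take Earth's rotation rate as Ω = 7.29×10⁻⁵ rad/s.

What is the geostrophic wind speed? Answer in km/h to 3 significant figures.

Coriolis parameter at 52°N:
f = 2Ω sin φ = 2 × 7.29×10⁻⁵ × sin 52° = 1.15×10⁻⁴ s⁻¹
Pressure gradient: |∂P/∂n| = 300 Pa / 493000 m = 6.09×10⁻⁴ Pa/m
Geostrophic balance (pressure-gradient force = Coriolis force):
V_g = (1/(fρ)) |∂P/∂n| = 6.09×10⁻⁴ / (1.15×10⁻⁴ × 1.09) = 4.86 m/s
Converting: 4.86 m/s × 3.6 = 17.5 km/h

17.5 km/h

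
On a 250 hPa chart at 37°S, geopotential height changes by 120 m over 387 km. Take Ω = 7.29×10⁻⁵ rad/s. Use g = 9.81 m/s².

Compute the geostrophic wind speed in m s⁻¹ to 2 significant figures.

Coriolis parameter at 37°S:
f = 2Ω sin φ = 2 × 7.29×10⁻⁵ × sin 37° = 8.77×10⁻⁵ s⁻¹
Height gradient: |∂Z/∂n| = 120 m / 387000 m = 3.10×10⁻⁴
On a pressure surface, geostrophic balance gives V_g = (g/f)|∂Z/∂n|:
V_g = 9.81 × 3.10×10⁻⁴ / 8.77×10⁻⁵ = 34.7 m/s

35 m s⁻¹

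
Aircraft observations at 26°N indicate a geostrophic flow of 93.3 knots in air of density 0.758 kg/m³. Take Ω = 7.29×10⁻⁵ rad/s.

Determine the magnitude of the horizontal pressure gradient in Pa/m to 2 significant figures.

Coriolis parameter at 26°N:
f = 2Ω sin φ = 2 × 7.29×10⁻⁵ × sin 26° = 6.39×10⁻⁵ s⁻¹
Wind speed in SI: 93.3 knots = 48.0 m/s
Geostrophic balance rearranged: |∂P/∂n| = f ρ V_g
|∂P/∂n| = 6.39×10⁻⁵ × 0.758 × 48.0 = 2.33×10⁻³ Pa/m

2.3×10⁻³ Pa/m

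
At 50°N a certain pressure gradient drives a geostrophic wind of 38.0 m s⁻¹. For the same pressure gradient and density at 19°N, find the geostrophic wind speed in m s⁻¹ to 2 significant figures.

With the same pressure gradient and density, V_g ∝ 1/f ∝ 1/sin φ.
V₂ = V₁ · sin φ₁ / sin φ₂ = 38.0 × sin 50° / sin 19°
V₂ = 38.0 × 0.7660/0.3256 = 89 m s⁻¹

89 m s⁻¹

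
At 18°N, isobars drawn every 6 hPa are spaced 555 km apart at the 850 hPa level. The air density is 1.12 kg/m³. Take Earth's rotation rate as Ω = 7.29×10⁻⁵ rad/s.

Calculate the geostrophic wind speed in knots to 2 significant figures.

Coriolis parameter at 18°N:
f = 2Ω sin φ = 2 × 7.29×10⁻⁵ × sin 18° = 4.51×10⁻⁵ s⁻¹
Pressure gradient: |∂P/∂n| = 600 Pa / 555000 m = 1.08×10⁻³ Pa/m
Geostrophic balance (pressure-gradient force = Coriolis force):
V_g = (1/(fρ)) |∂P/∂n| = 1.08×10⁻³ / (4.51×10⁻⁵ × 1.12) = 21.4 m/s
Converting: 21.4 m/s × 1.944 = 42 knots

42 knots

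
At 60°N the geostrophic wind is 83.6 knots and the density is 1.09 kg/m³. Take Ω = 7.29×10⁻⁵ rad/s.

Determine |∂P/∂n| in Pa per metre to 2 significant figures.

5.9×10⁻³ Pa/m

Coriolis parameter at 60°N:
f = 2Ω sin φ = 2 × 7.29×10⁻⁵ × sin 60° = 1.26×10⁻⁴ s⁻¹
Wind speed in SI: 83.6 knots = 43.0 m/s
Geostrophic balance rearranged: |∂P/∂n| = f ρ V_g
|∂P/∂n| = 1.26×10⁻⁴ × 1.09 × 43.0 = 5.92×10⁻³ Pa/m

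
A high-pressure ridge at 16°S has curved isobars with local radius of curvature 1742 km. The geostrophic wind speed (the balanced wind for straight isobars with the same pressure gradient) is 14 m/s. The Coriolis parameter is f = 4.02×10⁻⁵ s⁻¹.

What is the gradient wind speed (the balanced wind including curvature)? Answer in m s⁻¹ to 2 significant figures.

19 m s⁻¹

Around a high, pressure-gradient force acts outward with centrifugal, so Coriolis balances both:
fV = (1/ρ)|∂P/∂n| + V²/R  →  V² − fR·V + fR·V_g = 0
With fR = 4.02×10⁻⁵ × 1742×10³ m = 70.0 m/s:
V = [fR − √((fR)² − 4 fR V_g)]/2 = [70.0 − √(70.0² − 4×70.0×14)]/2 = 19.3 m/s
Supergeostrophic (V > V_g = 14 m/s), as expected around a high.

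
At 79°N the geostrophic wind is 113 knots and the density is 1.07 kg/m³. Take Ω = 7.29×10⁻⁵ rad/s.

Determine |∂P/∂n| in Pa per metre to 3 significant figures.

Coriolis parameter at 79°N:
f = 2Ω sin φ = 2 × 7.29×10⁻⁵ × sin 79° = 1.43×10⁻⁴ s⁻¹
Wind speed in SI: 113 knots = 58.1 m/s
Geostrophic balance rearranged: |∂P/∂n| = f ρ V_g
|∂P/∂n| = 1.43×10⁻⁴ × 1.07 × 58.1 = 8.90×10⁻³ Pa/m

8.90×10⁻³ Pa/m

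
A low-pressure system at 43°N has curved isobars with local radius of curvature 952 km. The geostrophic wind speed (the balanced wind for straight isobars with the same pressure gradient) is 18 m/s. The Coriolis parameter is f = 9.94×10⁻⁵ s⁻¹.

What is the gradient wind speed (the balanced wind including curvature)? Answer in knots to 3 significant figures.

30.1 knots

Around a low, centrifugal force acts outward with Coriolis, so pressure-gradient force balances both:
(1/ρ)|∂P/∂n| = fV + V²/R  →  V² + fR·V − fR·V_g = 0
With fR = 9.94×10⁻⁵ × 952×10³ m = 94.6 m/s:
V = [−fR + √((fR)² + 4 fR V_g)]/2 = [−94.6 + √(94.6² + 4×94.6×18)]/2 = 15.5 m/s
Subgeostrophic (V < V_g = 18 m/s), as expected around a low.
Converting: 15.5 m/s × 1.944 = 30.1 knots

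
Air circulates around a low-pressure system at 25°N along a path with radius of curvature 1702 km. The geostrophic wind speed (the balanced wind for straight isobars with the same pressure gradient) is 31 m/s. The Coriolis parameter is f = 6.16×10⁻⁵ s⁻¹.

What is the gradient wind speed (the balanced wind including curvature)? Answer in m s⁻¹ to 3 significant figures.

25.0 m s⁻¹

Around a low, centrifugal force acts outward with Coriolis, so pressure-gradient force balances both:
(1/ρ)|∂P/∂n| = fV + V²/R  →  V² + fR·V − fR·V_g = 0
With fR = 6.16×10⁻⁵ × 1702×10³ m = 105 m/s:
V = [−fR + √((fR)² + 4 fR V_g)]/2 = [−105 + √(105² + 4×105×31)]/2 = 25 m/s
Subgeostrophic (V < V_g = 31 m/s), as expected around a low.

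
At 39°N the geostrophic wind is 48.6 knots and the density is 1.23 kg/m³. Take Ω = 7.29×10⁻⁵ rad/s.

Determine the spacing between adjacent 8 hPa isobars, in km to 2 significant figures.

Coriolis parameter at 39°N:
f = 2Ω sin φ = 2 × 7.29×10⁻⁵ × sin 39° = 9.18×10⁻⁵ s⁻¹
Wind speed in SI: 48.6 knots = 25.0 m/s
Geostrophic balance rearranged: |∂P/∂n| = f ρ V_g
|∂P/∂n| = 9.18×10⁻⁵ × 1.23 × 25.0 = 2.82×10⁻³ Pa/m
Isobar spacing: Δn = ΔP/|∂P/∂n| = 800 Pa / 2.82×10⁻³ Pa/m = 283518 m ≈ 280 km

280 km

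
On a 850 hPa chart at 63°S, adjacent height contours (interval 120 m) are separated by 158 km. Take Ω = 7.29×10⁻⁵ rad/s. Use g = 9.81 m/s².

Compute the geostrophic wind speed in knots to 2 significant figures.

Coriolis parameter at 63°S:
f = 2Ω sin φ = 2 × 7.29×10⁻⁵ × sin 63° = 1.30×10⁻⁴ s⁻¹
Height gradient: |∂Z/∂n| = 120 m / 158000 m = 7.59×10⁻⁴
On a pressure surface, geostrophic balance gives V_g = (g/f)|∂Z/∂n|:
V_g = 9.81 × 7.59×10⁻⁴ / 1.30×10⁻⁴ = 57.4 m/s
Converting: 57.4 m/s × 1.944 = 110 knots

110 knots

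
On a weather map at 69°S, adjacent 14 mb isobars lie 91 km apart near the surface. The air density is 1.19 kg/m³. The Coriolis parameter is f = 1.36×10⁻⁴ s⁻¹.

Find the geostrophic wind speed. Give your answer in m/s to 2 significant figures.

Pressure gradient: |∂P/∂n| = 1400 Pa / 91000 m = 1.54×10⁻² Pa/m
Geostrophic balance (pressure-gradient force = Coriolis force):
V_g = (1/(fρ)) |∂P/∂n| = 1.54×10⁻² / (1.36×10⁻⁴ × 1.19) = 95.1 m/s

95 m/s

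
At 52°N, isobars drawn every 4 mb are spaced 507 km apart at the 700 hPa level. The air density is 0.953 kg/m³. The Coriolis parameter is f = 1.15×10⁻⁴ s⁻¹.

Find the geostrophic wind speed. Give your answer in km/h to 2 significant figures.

Pressure gradient: |∂P/∂n| = 400 Pa / 507000 m = 7.89×10⁻⁴ Pa/m
Geostrophic balance (pressure-gradient force = Coriolis force):
V_g = (1/(fρ)) |∂P/∂n| = 7.89×10⁻⁴ / (1.15×10⁻⁴ × 0.953) = 7.20 m/s
Converting: 7.20 m/s × 3.6 = 26 km/h

26 km/h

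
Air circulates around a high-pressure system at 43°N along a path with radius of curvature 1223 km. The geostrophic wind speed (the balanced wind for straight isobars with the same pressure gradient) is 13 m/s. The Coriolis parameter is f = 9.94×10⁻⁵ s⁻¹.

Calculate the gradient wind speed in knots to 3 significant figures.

Around a high, pressure-gradient force acts outward with centrifugal, so Coriolis balances both:
fV = (1/ρ)|∂P/∂n| + V²/R  →  V² − fR·V + fR·V_g = 0
With fR = 9.94×10⁻⁵ × 1223×10³ m = 122 m/s:
V = [fR − √((fR)² − 4 fR V_g)]/2 = [122 − √(122² − 4×122×13)]/2 = 14.8 m/s
Supergeostrophic (V > V_g = 13 m/s), as expected around a high.
Converting: 14.8 m/s × 1.944 = 28.8 knots

28.8 knots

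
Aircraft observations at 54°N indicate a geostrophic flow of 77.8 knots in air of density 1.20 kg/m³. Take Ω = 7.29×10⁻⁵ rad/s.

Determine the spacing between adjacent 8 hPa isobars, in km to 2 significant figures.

Coriolis parameter at 54°N:
f = 2Ω sin φ = 2 × 7.29×10⁻⁵ × sin 54° = 1.18×10⁻⁴ s⁻¹
Wind speed in SI: 77.8 knots = 40.0 m/s
Geostrophic balance rearranged: |∂P/∂n| = f ρ V_g
|∂P/∂n| = 1.18×10⁻⁴ × 1.20 × 40.0 = 5.67×10⁻³ Pa/m
Isobar spacing: Δn = ΔP/|∂P/∂n| = 800 Pa / 5.67×10⁻³ Pa/m = 141213 m ≈ 140 km

140 km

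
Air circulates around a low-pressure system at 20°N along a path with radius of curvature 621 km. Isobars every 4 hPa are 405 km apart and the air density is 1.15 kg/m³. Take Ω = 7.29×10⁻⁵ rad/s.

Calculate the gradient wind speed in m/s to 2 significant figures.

12 m/s

Coriolis parameter at 20°N:
f = 2Ω sin φ = 2 × 7.29×10⁻⁵ × sin 20° = 4.99×10⁻⁵ s⁻¹
Pressure gradient: |∂P/∂n| = 400 Pa / 405000 m = 9.88×10⁻⁴ Pa/m
Geostrophic speed: V_g = |∂P/∂n|/(fρ) = 9.88×10⁻⁴/(4.99×10⁻⁵ × 1.15) = 17.2 m/s
Around a low, centrifugal force acts outward with Coriolis, so pressure-gradient force balances both:
(1/ρ)|∂P/∂n| = fV + V²/R  →  V² + fR·V − fR·V_g = 0
With fR = 4.99×10⁻⁵ × 621×10³ m = 31.0 m/s:
V = [−fR + √((fR)² + 4 fR V_g)]/2 = [−31.0 + √(31.0² + 4×31.0×17.2)]/2 = 12.3 m/s
Subgeostrophic (V < V_g = 17.2 m/s), as expected around a low.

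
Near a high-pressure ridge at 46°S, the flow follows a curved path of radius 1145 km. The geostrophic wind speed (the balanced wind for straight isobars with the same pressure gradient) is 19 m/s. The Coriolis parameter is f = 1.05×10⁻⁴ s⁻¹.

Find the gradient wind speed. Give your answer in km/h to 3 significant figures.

85.2 km/h

Around a high, pressure-gradient force acts outward with centrifugal, so Coriolis balances both:
fV = (1/ρ)|∂P/∂n| + V²/R  →  V² − fR·V + fR·V_g = 0
With fR = 1.05×10⁻⁴ × 1145×10³ m = 120 m/s:
V = [fR − √((fR)² − 4 fR V_g)]/2 = [120 − √(120² − 4×120×19)]/2 = 23.7 m/s
Supergeostrophic (V > V_g = 19 m/s), as expected around a high.
Converting: 23.7 m/s × 3.6 = 85.2 km/h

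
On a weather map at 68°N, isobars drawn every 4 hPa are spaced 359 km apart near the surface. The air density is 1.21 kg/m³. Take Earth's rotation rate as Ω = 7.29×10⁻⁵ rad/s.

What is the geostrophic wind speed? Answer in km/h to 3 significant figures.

24.5 km/h

Coriolis parameter at 68°N:
f = 2Ω sin φ = 2 × 7.29×10⁻⁵ × sin 68° = 1.35×10⁻⁴ s⁻¹
Pressure gradient: |∂P/∂n| = 400 Pa / 359000 m = 1.11×10⁻³ Pa/m
Geostrophic balance (pressure-gradient force = Coriolis force):
V_g = (1/(fρ)) |∂P/∂n| = 1.11×10⁻³ / (1.35×10⁻⁴ × 1.21) = 6.81 m/s
Converting: 6.81 m/s × 3.6 = 24.5 km/h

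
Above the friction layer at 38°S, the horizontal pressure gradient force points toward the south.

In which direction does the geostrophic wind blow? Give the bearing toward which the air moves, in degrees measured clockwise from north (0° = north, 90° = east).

The pressure-gradient force points toward the south (bearing 180°).
Geostrophic balance: in the Southern Hemisphere the Coriolis force deflects motion to the left, so the geostrophic wind blows 90° to the left of the pressure-gradient force (low pressure on the right).
Rotating 180° by 90° counterclockwise gives 090° — the wind blows toward the east.

090°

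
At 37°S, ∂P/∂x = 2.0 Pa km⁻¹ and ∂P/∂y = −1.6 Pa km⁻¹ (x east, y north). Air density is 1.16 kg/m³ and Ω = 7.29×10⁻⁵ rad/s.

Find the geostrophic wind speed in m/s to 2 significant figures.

25 m/s

Coriolis parameter at 37°S:
f = 2Ω sin φ = 2 × 7.29×10⁻⁵ × sin 37° = 8.77×10⁻⁵ s⁻¹
In the Southern Hemisphere f is negative: f = −8.77×10⁻⁵ s⁻¹.
Component geostrophic relations (x east, y north):
u_g = −(1/(fρ)) ∂P/∂y,  v_g = (1/(fρ)) ∂P/∂x
u_g = −(−1.6×10⁻³)/(−8.77×10⁻⁵ × 1.16) = −15.7 m/s;  v_g = (2.0×10⁻³)/(−8.77×10⁻⁵ × 1.16) = −19.6 m/s
|V_g| = √(u_g² + v_g²) = 25.2 m/s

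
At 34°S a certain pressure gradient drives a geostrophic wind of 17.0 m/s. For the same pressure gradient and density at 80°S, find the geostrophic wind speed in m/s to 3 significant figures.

With the same pressure gradient and density, V_g ∝ 1/f ∝ 1/sin φ.
V₂ = V₁ · sin φ₁ / sin φ₂ = 17.0 × sin 34° / sin 80°
V₂ = 17.0 × 0.5592/0.9848 = 9.65 m/s

9.65 m/s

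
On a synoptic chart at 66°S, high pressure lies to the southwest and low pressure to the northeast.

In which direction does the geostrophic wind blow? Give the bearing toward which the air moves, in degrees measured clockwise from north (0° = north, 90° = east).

315°

The pressure-gradient force points toward the northeast (bearing 045°).
Geostrophic balance: in the Southern Hemisphere the Coriolis force deflects motion to the left, so the geostrophic wind blows 90° to the left of the pressure-gradient force (low pressure on the right).
Rotating 045° by 90° counterclockwise gives 315° — the wind blows toward the northwest.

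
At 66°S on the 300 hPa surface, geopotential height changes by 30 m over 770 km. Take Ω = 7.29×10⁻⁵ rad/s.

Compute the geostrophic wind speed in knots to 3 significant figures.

5.58 knots

Coriolis parameter at 66°S:
f = 2Ω sin φ = 2 × 7.29×10⁻⁵ × sin 66° = 1.33×10⁻⁴ s⁻¹
Height gradient: |∂Z/∂n| = 30 m / 770000 m = 3.90×10⁻⁵
On a pressure surface, geostrophic balance gives V_g = (g/f)|∂Z/∂n|:
V_g = 9.81 × 3.90×10⁻⁵ / 1.33×10⁻⁴ = 2.87 m/s
Converting: 2.87 m/s × 1.944 = 5.58 knots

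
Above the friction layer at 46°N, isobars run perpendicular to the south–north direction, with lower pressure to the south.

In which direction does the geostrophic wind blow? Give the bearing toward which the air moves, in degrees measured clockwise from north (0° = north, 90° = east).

270°

The pressure-gradient force points toward the south (bearing 180°).
Geostrophic balance: in the Northern Hemisphere the Coriolis force deflects motion to the right, so the geostrophic wind blows 90° to the right of the pressure-gradient force (low pressure on the left).
Rotating 180° by 90° clockwise gives 270° — the wind blows toward the west.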